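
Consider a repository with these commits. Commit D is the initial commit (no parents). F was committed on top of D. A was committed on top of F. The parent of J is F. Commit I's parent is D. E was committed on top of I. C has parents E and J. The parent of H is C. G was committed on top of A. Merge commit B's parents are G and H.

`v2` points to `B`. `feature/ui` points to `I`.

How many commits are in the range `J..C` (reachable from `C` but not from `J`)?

3

Reachable from C: {C, D, E, F, I, J}.
Reachable from J: {D, F, J}.
In C's history but not J's: {C, E, I} — 3 commits.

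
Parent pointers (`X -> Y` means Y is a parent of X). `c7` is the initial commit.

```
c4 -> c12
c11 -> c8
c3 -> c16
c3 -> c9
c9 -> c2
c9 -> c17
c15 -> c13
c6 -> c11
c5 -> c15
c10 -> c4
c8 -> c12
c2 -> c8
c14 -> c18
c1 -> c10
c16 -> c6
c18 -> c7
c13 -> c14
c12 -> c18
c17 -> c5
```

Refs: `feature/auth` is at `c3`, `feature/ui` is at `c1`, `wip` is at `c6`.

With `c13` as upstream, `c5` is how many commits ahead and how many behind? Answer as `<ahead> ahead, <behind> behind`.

Reachable from c5: {c13, c14, c15, c18, c5, c7}.
Reachable from c13: {c13, c14, c18, c7}.
Only in c5's history (ahead): {c15, c5} — 2.
Only in c13's history (behind): {} — 0.

2 ahead, 0 behind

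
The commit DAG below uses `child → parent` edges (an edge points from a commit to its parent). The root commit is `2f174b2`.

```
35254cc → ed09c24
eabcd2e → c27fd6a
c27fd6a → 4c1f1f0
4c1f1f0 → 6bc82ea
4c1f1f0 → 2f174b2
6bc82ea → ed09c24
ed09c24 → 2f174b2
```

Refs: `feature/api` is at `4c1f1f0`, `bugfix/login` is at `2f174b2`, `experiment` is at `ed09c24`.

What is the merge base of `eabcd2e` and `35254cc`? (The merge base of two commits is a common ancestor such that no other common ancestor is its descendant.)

ed09c24

Ancestors of eabcd2e: {2f174b2, 4c1f1f0, 6bc82ea, c27fd6a, eabcd2e, ed09c24}.
Ancestors of 35254cc: {2f174b2, 35254cc, ed09c24}.
Common ancestors: {2f174b2, ed09c24}.
Among these, ed09c24 is not an ancestor of any other common ancestor — it is the merge base.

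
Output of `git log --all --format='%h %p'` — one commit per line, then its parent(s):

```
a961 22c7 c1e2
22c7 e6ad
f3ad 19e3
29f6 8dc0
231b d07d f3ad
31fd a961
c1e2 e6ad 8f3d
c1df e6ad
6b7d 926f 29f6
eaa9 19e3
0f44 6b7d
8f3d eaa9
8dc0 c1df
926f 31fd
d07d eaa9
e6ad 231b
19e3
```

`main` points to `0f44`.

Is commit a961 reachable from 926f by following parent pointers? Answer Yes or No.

Ancestors of 926f (commits reachable by following parents): {19e3, 22c7, 231b, 31fd, 8f3d, 926f, a961, c1e2, d07d, e6ad, eaa9, f3ad}.
a961 is in that set, so it is an ancestor of 926f.

Yes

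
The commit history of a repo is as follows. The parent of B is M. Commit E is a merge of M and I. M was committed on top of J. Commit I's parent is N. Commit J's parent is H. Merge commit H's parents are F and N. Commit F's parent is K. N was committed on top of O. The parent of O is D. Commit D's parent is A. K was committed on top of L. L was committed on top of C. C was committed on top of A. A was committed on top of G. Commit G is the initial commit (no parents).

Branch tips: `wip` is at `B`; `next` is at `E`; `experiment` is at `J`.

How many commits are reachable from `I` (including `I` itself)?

Walking parent pointers from I: reachable set = {A, D, G, I, N, O}.
That is 6 commits.

6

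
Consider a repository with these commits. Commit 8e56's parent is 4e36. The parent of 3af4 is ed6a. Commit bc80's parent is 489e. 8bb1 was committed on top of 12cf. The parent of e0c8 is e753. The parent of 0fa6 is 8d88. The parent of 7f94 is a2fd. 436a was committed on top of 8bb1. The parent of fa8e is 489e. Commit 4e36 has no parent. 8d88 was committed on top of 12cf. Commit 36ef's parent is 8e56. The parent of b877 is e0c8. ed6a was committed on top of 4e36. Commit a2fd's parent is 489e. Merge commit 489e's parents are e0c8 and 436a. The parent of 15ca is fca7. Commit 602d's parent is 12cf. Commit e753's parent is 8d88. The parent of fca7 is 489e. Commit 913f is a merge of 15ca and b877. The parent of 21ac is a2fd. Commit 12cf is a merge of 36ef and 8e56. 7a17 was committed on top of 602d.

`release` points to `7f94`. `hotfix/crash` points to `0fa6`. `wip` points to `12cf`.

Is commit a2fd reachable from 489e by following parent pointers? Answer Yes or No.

No

Ancestors of 489e: {12cf, 36ef, 436a, 489e, 4e36, 8bb1, 8d88, 8e56, e0c8, e753}.
a2fd is not in that set, so it is not an ancestor of 489e.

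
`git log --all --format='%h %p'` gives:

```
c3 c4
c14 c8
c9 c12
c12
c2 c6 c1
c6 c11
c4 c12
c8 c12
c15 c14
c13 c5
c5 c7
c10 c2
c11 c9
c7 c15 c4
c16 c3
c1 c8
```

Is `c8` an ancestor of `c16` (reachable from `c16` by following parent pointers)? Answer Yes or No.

Ancestors of c16: {c12, c16, c3, c4}.
c8 is not in that set, so it is not an ancestor of c16.

No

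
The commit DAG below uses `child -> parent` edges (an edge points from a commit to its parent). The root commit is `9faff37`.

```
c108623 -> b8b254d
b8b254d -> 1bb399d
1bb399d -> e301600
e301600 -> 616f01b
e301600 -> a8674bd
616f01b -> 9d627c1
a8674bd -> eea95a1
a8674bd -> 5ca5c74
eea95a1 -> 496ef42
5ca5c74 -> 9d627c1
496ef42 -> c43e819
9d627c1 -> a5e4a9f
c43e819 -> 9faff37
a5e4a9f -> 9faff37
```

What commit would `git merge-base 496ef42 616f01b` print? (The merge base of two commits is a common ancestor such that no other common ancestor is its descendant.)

Ancestors of 496ef42: {496ef42, 9faff37, c43e819}.
Ancestors of 616f01b: {616f01b, 9d627c1, 9faff37, a5e4a9f}.
Common ancestors: {9faff37}.
The only common ancestor is 9faff37, so it is the merge base.

9faff37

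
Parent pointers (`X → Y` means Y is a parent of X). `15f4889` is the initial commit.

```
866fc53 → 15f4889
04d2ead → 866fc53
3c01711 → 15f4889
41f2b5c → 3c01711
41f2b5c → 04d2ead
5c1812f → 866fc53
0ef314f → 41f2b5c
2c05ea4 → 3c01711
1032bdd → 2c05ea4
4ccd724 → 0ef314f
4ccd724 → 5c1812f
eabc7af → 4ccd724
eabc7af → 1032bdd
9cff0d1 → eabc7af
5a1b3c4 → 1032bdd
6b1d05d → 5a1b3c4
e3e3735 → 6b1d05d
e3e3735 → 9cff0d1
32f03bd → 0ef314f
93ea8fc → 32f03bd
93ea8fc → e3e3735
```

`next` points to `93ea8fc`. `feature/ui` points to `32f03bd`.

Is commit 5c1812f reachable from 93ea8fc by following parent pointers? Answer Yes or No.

Ancestors of 93ea8fc (commits reachable by following parents): {04d2ead, 0ef314f, 1032bdd, 15f4889, 2c05ea4, 32f03bd, 3c01711, 41f2b5c, 4ccd724, 5a1b3c4, 5c1812f, 6b1d05d, 866fc53, 93ea8fc, 9cff0d1, e3e3735, eabc7af}.
5c1812f is in that set, so it is an ancestor of 93ea8fc.

Yes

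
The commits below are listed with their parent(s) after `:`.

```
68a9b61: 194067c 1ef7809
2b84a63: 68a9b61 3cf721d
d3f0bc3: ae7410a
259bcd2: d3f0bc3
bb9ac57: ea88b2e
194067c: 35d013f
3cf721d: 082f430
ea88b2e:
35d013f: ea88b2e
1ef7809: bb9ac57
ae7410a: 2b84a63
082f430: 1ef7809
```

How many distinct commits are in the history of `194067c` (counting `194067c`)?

Walking parent pointers from 194067c: reachable set = {194067c, 35d013f, ea88b2e}.
That is 3 commits.

3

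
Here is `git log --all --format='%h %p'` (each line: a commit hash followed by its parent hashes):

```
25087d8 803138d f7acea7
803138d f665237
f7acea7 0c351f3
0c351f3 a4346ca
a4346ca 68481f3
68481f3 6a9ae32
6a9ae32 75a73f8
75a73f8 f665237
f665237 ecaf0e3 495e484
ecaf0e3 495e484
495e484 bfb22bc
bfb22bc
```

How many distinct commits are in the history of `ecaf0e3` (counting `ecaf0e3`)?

Walking parent pointers from ecaf0e3: reachable set = {495e484, bfb22bc, ecaf0e3}.
That is 3 commits.

3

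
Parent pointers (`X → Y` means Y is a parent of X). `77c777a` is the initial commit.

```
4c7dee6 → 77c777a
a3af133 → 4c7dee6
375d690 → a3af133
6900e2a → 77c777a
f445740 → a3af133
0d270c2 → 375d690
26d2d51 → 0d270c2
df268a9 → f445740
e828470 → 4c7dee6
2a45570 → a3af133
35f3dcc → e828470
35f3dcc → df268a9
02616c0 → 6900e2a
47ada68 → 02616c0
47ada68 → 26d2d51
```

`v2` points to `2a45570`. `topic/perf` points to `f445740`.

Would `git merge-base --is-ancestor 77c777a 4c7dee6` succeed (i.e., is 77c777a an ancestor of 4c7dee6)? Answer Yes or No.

Ancestors of 4c7dee6 (commits reachable by following parents): {4c7dee6, 77c777a}.
77c777a is in that set, so it is an ancestor of 4c7dee6.

Yes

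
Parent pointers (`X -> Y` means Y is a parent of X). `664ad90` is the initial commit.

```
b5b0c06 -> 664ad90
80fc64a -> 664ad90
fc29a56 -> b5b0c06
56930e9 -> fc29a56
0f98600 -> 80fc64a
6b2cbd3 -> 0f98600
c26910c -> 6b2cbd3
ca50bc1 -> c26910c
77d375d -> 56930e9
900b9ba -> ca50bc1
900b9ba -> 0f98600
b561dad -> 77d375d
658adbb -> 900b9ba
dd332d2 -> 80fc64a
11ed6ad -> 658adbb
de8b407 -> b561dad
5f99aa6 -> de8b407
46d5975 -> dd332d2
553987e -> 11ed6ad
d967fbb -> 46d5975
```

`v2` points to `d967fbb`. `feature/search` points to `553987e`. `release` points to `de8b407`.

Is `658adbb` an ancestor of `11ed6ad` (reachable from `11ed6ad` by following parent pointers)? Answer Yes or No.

Yes

Ancestors of 11ed6ad (commits reachable by following parents): {0f98600, 11ed6ad, 658adbb, 664ad90, 6b2cbd3, 80fc64a, 900b9ba, c26910c, ca50bc1}.
658adbb is in that set, so it is an ancestor of 11ed6ad.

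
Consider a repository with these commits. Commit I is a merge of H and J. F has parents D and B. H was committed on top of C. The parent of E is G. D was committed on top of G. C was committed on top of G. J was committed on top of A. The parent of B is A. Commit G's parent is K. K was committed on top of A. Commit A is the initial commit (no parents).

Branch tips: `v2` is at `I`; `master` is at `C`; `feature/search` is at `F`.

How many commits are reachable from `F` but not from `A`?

5

Reachable from F: {A, B, D, F, G, K}.
Reachable from A: {A}.
In F's history but not A's: {B, D, F, G, K} — 5 commits.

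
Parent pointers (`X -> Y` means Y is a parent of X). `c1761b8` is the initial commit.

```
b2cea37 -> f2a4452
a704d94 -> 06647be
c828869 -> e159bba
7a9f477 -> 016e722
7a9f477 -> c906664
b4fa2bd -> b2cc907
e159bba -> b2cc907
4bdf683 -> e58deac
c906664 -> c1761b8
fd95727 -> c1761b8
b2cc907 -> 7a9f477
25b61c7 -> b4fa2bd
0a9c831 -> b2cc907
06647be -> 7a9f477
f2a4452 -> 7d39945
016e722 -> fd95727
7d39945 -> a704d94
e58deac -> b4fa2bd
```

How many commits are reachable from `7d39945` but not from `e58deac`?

3

Reachable from 7d39945: {016e722, 06647be, 7a9f477, 7d39945, a704d94, c1761b8, c906664, fd95727}.
Reachable from e58deac: {016e722, 7a9f477, b2cc907, b4fa2bd, c1761b8, c906664, e58deac, fd95727}.
In 7d39945's history but not e58deac's: {06647be, 7d39945, a704d94} — 3 commits.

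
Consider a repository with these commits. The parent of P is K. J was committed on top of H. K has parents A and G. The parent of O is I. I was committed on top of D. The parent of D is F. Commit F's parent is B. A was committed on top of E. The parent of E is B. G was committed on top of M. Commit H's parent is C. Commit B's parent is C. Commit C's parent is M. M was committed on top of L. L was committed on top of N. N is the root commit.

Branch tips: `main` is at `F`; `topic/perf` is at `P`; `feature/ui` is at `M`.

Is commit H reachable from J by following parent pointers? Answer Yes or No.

Yes

Ancestors of J (commits reachable by following parents): {C, H, J, L, M, N}.
H is in that set, so it is an ancestor of J.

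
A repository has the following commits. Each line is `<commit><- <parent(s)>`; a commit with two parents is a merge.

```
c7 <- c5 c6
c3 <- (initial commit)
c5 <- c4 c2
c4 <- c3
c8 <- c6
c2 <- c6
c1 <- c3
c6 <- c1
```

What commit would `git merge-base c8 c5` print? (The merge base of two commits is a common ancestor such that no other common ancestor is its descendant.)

Ancestors of c8: {c1, c3, c6, c8}.
Ancestors of c5: {c1, c2, c3, c4, c5, c6}.
Common ancestors: {c1, c3, c6}.
Among these, c6 is not an ancestor of any other common ancestor — it is the merge base.

c6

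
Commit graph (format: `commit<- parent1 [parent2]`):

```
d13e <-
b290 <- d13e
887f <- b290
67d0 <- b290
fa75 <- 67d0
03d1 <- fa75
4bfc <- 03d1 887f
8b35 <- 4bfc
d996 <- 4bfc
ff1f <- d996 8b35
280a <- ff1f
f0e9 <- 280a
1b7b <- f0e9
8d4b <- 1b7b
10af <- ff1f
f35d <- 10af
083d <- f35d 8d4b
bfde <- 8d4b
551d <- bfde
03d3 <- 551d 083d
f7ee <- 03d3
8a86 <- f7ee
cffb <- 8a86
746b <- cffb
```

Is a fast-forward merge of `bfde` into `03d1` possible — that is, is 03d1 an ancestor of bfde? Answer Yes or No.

Yes

A fast-forward from 03d1 to bfde is possible iff 03d1 is an ancestor of bfde.
Ancestors of bfde: {03d1, 1b7b, 280a, 4bfc, 67d0, 887f, 8b35, 8d4b, b290, bfde, d13e, d996, f0e9, fa75, ff1f}.
03d1 is among them, so fast-forward is possible.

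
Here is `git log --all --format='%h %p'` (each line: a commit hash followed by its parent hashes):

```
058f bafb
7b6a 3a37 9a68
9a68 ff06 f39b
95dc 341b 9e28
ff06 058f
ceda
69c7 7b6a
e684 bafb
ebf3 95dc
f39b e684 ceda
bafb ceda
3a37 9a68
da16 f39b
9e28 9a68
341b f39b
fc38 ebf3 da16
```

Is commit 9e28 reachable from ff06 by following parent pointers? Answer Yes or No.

Ancestors of ff06: {058f, bafb, ceda, ff06}.
9e28 is not in that set, so it is not an ancestor of ff06.

No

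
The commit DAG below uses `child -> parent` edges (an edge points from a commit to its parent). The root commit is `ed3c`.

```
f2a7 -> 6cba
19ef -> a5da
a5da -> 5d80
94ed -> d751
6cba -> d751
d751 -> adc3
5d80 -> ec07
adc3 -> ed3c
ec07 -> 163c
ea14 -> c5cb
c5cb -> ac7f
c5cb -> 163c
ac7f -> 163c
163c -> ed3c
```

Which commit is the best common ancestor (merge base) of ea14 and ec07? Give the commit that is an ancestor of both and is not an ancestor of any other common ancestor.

163c

Ancestors of ea14: {163c, ac7f, c5cb, ea14, ed3c}.
Ancestors of ec07: {163c, ec07, ed3c}.
Common ancestors: {163c, ed3c}.
Among these, 163c is not an ancestor of any other common ancestor — it is the merge base.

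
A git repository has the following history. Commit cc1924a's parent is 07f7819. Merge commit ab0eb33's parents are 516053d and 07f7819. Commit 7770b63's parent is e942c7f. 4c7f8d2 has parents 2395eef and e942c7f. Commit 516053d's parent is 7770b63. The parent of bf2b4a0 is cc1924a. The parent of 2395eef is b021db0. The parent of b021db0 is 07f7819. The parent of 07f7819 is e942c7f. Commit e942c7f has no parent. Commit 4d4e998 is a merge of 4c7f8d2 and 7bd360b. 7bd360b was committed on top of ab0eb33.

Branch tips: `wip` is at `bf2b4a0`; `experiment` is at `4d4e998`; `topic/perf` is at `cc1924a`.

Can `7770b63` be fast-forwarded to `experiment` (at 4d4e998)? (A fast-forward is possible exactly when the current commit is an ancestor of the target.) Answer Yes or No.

Yes

A fast-forward from 7770b63 to 4d4e998 is possible iff 7770b63 is an ancestor of 4d4e998.
Ancestors of 4d4e998: {07f7819, 2395eef, 4c7f8d2, 4d4e998, 516053d, 7770b63, 7bd360b, ab0eb33, b021db0, e942c7f}.
7770b63 is among them, so fast-forward is possible.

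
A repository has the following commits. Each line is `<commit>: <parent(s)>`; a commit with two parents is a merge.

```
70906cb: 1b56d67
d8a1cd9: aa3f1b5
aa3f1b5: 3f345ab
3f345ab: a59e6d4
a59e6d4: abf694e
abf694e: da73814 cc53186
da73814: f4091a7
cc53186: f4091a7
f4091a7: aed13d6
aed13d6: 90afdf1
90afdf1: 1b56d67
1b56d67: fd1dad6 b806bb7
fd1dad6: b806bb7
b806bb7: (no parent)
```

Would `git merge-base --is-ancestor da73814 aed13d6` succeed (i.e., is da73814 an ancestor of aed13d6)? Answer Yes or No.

Ancestors of aed13d6: {1b56d67, 90afdf1, aed13d6, b806bb7, fd1dad6}.
da73814 is not in that set, so it is not an ancestor of aed13d6.

No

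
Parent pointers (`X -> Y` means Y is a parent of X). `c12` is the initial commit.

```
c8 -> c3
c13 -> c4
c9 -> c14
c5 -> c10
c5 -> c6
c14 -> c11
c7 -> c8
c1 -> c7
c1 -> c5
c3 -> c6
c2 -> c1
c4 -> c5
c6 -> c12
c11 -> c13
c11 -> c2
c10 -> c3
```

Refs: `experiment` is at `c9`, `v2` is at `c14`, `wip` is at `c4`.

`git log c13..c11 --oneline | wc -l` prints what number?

5

Reachable from c11: {c1, c10, c11, c12, c13, c2, c3, c4, c5, c6, c7, c8}.
Reachable from c13: {c10, c12, c13, c3, c4, c5, c6}.
In c11's history but not c13's: {c1, c11, c2, c7, c8} — 5 commits.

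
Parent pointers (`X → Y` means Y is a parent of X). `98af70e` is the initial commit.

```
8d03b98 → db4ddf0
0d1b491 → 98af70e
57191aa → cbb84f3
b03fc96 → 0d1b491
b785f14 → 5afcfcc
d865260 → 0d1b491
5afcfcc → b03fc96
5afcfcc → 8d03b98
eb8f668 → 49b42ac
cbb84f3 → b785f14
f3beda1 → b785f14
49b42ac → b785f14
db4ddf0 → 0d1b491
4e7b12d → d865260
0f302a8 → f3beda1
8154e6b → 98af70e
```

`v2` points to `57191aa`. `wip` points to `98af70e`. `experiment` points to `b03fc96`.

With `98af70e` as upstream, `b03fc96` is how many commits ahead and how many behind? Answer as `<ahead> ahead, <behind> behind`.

Reachable from b03fc96: {0d1b491, 98af70e, b03fc96}.
Reachable from 98af70e: {98af70e}.
Only in b03fc96's history (ahead): {0d1b491, b03fc96} — 2.
Only in 98af70e's history (behind): {} — 0.

2 ahead, 0 behind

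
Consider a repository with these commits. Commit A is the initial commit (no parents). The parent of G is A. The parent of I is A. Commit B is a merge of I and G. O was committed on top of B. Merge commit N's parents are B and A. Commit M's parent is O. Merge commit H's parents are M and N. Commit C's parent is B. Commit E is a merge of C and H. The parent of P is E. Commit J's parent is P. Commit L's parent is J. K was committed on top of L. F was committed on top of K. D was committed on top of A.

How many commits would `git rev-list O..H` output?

Reachable from H: {A, B, G, H, I, M, N, O}.
Reachable from O: {A, B, G, I, O}.
In H's history but not O's: {H, M, N} — 3 commits.

3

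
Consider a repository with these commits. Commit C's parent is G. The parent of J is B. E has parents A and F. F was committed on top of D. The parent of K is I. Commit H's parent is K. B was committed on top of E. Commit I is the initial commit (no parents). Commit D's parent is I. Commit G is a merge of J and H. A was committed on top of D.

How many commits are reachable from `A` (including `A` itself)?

3

Walking parent pointers from A: reachable set = {A, D, I}.
That is 3 commits.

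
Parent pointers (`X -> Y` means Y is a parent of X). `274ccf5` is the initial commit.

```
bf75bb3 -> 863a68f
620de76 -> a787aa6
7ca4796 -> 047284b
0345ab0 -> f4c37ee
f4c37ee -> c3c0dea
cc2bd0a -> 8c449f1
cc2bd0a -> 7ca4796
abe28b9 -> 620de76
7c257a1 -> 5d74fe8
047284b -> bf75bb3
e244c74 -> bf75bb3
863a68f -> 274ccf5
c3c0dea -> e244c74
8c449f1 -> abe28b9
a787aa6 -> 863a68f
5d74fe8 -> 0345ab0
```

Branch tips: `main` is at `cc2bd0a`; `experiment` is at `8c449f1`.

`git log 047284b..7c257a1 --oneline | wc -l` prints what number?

Reachable from 7c257a1: {0345ab0, 274ccf5, 5d74fe8, 7c257a1, 863a68f, bf75bb3, c3c0dea, e244c74, f4c37ee}.
Reachable from 047284b: {047284b, 274ccf5, 863a68f, bf75bb3}.
In 7c257a1's history but not 047284b's: {0345ab0, 5d74fe8, 7c257a1, c3c0dea, e244c74, f4c37ee} — 6 commits.

6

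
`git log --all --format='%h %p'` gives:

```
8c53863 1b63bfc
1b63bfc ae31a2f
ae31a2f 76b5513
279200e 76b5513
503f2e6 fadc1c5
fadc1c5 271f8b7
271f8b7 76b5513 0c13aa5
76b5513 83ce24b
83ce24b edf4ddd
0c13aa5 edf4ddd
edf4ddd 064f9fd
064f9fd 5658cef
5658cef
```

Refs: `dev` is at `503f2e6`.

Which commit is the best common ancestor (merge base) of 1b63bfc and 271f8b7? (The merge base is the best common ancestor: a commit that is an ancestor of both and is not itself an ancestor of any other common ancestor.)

76b5513

Ancestors of 1b63bfc: {064f9fd, 1b63bfc, 5658cef, 76b5513, 83ce24b, ae31a2f, edf4ddd}.
Ancestors of 271f8b7: {064f9fd, 0c13aa5, 271f8b7, 5658cef, 76b5513, 83ce24b, edf4ddd}.
Common ancestors: {064f9fd, 5658cef, 76b5513, 83ce24b, edf4ddd}.
Among these, 76b5513 is not an ancestor of any other common ancestor — it is the merge base.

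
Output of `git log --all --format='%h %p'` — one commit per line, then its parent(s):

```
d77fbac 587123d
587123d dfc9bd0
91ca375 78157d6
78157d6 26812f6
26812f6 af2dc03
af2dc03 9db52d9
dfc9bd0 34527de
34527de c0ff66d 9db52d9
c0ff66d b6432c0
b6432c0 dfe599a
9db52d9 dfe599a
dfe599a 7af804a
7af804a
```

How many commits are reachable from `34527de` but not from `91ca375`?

Reachable from 34527de: {34527de, 7af804a, 9db52d9, b6432c0, c0ff66d, dfe599a}.
Reachable from 91ca375: {26812f6, 78157d6, 7af804a, 91ca375, 9db52d9, af2dc03, dfe599a}.
In 34527de's history but not 91ca375's: {34527de, b6432c0, c0ff66d} — 3 commits.

3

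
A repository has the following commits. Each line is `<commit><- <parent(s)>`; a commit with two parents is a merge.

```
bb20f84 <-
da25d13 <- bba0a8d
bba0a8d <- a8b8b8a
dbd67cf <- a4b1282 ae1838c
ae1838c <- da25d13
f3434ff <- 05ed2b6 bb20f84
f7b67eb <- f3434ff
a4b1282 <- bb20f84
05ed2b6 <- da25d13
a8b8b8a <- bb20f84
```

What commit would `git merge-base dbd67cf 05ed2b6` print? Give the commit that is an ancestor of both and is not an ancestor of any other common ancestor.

da25d13

Ancestors of dbd67cf: {a4b1282, a8b8b8a, ae1838c, bb20f84, bba0a8d, da25d13, dbd67cf}.
Ancestors of 05ed2b6: {05ed2b6, a8b8b8a, bb20f84, bba0a8d, da25d13}.
Common ancestors: {a8b8b8a, bb20f84, bba0a8d, da25d13}.
Among these, da25d13 is not an ancestor of any other common ancestor — it is the merge base.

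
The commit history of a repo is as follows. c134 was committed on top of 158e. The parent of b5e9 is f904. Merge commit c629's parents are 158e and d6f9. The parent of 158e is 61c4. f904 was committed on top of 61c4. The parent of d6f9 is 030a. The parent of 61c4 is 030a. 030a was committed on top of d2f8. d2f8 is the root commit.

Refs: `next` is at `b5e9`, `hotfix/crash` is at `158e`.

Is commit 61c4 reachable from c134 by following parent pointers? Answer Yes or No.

Yes

Ancestors of c134 (commits reachable by following parents): {030a, 158e, 61c4, c134, d2f8}.
61c4 is in that set, so it is an ancestor of c134.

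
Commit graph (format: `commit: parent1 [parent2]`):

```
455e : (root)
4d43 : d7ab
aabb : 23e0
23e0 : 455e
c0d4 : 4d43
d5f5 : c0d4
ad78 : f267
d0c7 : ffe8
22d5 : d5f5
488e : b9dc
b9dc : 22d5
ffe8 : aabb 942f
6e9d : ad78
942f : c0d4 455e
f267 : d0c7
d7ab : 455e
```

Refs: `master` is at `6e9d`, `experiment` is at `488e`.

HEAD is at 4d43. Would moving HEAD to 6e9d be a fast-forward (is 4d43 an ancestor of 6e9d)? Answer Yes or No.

A fast-forward from 4d43 to 6e9d is possible iff 4d43 is an ancestor of 6e9d.
Ancestors of 6e9d: {23e0, 455e, 4d43, 6e9d, 942f, aabb, ad78, c0d4, d0c7, d7ab, f267, ffe8}.
4d43 is among them, so fast-forward is possible.

Yes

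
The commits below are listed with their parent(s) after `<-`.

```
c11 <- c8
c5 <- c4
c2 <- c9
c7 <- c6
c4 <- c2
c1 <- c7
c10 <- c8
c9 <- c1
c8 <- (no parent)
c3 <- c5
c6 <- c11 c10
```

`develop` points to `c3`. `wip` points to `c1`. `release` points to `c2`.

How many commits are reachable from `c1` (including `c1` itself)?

Walking parent pointers from c1: reachable set = {c1, c10, c11, c6, c7, c8}.
That is 6 commits.

6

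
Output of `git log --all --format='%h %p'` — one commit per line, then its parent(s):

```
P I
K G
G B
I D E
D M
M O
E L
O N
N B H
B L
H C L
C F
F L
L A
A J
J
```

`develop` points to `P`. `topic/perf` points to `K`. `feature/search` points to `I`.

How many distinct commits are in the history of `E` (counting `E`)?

4

Walking parent pointers from E: reachable set = {A, E, J, L}.
That is 4 commits.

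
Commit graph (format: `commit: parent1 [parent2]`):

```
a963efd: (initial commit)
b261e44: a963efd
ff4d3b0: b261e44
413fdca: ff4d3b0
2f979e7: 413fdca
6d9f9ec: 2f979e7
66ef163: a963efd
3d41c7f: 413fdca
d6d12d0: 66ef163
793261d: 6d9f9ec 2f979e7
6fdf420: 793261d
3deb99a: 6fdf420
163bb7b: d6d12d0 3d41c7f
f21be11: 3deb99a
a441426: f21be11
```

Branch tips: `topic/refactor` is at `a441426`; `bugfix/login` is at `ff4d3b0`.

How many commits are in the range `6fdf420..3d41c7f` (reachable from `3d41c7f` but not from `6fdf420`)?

Reachable from 3d41c7f: {3d41c7f, 413fdca, a963efd, b261e44, ff4d3b0}.
Reachable from 6fdf420: {2f979e7, 413fdca, 6d9f9ec, 6fdf420, 793261d, a963efd, b261e44, ff4d3b0}.
In 3d41c7f's history but not 6fdf420's: {3d41c7f} — 1 commit.

1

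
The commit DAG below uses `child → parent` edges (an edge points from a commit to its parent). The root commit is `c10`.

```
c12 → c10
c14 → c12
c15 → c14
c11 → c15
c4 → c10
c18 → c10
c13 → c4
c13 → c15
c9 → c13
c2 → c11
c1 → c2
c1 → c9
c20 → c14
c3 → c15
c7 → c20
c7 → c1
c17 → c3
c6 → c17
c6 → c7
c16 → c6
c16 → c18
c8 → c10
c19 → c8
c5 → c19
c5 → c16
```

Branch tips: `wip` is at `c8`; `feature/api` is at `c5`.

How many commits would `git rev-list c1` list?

10

Walking parent pointers from c1: reachable set = {c1, c10, c11, c12, c13, c14, c15, c2, c4, c9}.
That is 10 commits.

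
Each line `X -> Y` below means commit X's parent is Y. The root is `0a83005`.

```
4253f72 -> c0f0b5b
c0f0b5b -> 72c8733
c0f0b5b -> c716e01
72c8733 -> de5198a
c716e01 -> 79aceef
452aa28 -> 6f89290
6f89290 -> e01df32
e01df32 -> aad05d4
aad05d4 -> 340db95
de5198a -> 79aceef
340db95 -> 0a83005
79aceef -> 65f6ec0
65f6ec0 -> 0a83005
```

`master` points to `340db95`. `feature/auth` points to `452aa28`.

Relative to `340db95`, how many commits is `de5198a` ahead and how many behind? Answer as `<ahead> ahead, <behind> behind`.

3 ahead, 1 behind

Reachable from de5198a: {0a83005, 65f6ec0, 79aceef, de5198a}.
Reachable from 340db95: {0a83005, 340db95}.
Only in de5198a's history (ahead): {65f6ec0, 79aceef, de5198a} — 3.
Only in 340db95's history (behind): {340db95} — 1.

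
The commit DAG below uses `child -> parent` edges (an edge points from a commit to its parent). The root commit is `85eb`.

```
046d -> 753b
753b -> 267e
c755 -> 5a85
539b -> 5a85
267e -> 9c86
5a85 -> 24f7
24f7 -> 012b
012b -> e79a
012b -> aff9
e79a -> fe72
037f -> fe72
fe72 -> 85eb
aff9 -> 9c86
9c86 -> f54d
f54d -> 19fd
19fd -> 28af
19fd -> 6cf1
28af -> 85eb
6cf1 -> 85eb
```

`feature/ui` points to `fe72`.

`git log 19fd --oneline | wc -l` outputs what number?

Walking parent pointers from 19fd: reachable set = {19fd, 28af, 6cf1, 85eb}.
That is 4 commits.

4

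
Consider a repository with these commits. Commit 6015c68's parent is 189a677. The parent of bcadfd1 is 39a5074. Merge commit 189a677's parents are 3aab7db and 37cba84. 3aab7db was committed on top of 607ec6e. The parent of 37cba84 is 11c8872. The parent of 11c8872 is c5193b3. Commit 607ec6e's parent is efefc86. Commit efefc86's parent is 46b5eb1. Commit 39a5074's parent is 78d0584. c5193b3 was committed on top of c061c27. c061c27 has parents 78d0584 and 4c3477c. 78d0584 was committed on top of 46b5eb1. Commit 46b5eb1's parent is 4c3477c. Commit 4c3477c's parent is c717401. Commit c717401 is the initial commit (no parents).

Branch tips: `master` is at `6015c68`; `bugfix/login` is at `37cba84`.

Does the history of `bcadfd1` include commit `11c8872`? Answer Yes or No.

No

Ancestors of bcadfd1: {39a5074, 46b5eb1, 4c3477c, 78d0584, bcadfd1, c717401}.
11c8872 is not in that set, so it is not an ancestor of bcadfd1.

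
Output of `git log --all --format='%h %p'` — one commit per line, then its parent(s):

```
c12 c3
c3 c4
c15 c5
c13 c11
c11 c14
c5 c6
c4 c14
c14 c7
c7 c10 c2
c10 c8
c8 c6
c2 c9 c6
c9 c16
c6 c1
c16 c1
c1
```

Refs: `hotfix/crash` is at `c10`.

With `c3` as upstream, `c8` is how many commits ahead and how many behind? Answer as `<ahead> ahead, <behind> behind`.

Reachable from c8: {c1, c6, c8}.
Reachable from c3: {c1, c10, c14, c16, c2, c3, c4, c6, c7, c8, c9}.
Only in c8's history (ahead): {} — 0.
Only in c3's history (behind): {c10, c14, c16, c2, c3, c4, c7, c9} — 8.

0 ahead, 8 behind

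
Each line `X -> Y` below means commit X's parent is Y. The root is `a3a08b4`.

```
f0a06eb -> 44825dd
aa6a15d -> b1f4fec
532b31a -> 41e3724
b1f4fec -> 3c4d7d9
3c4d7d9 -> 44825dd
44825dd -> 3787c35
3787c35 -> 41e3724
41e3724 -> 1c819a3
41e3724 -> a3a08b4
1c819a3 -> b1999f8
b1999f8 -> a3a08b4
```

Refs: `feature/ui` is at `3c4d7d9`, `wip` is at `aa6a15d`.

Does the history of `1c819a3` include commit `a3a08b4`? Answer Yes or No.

Yes

Ancestors of 1c819a3 (commits reachable by following parents): {1c819a3, a3a08b4, b1999f8}.
a3a08b4 is in that set, so it is an ancestor of 1c819a3.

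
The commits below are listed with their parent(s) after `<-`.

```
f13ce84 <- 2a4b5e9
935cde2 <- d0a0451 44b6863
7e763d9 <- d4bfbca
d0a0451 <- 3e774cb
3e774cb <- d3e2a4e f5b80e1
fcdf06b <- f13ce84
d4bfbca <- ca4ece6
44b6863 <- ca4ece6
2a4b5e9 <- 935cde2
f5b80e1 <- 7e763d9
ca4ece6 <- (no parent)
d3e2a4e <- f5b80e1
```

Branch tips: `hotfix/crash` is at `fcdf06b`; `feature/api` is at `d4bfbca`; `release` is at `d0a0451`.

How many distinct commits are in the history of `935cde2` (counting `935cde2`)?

9

Walking parent pointers from 935cde2: reachable set = {3e774cb, 44b6863, 7e763d9, 935cde2, ca4ece6, d0a0451, d3e2a4e, d4bfbca, f5b80e1}.
That is 9 commits.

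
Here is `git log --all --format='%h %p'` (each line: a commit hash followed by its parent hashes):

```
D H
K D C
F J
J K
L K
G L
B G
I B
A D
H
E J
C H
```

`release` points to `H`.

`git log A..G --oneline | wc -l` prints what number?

Reachable from G: {C, D, G, H, K, L}.
Reachable from A: {A, D, H}.
In G's history but not A's: {C, G, K, L} — 4 commits.

4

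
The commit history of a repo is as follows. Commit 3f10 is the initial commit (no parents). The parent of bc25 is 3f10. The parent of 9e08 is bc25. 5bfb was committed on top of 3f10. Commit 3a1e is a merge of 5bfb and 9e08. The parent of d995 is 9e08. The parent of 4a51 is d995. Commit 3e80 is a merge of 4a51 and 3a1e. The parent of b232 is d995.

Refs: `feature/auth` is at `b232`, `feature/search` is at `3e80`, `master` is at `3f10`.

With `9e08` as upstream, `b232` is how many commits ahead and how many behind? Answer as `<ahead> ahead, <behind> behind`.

Reachable from b232: {3f10, 9e08, b232, bc25, d995}.
Reachable from 9e08: {3f10, 9e08, bc25}.
Only in b232's history (ahead): {b232, d995} — 2.
Only in 9e08's history (behind): {} — 0.

2 ahead, 0 behind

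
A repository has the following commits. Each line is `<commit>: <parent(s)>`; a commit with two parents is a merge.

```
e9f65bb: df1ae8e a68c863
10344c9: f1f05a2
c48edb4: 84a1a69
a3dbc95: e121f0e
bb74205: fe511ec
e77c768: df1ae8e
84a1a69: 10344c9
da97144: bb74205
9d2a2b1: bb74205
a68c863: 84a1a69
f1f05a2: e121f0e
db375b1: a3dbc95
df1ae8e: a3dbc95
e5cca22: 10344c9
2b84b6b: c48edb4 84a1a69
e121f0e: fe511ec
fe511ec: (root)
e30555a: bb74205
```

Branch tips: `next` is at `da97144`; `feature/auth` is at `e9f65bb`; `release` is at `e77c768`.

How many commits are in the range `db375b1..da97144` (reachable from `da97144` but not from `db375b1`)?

2

Reachable from da97144: {bb74205, da97144, fe511ec}.
Reachable from db375b1: {a3dbc95, db375b1, e121f0e, fe511ec}.
In da97144's history but not db375b1's: {bb74205, da97144} — 2 commits.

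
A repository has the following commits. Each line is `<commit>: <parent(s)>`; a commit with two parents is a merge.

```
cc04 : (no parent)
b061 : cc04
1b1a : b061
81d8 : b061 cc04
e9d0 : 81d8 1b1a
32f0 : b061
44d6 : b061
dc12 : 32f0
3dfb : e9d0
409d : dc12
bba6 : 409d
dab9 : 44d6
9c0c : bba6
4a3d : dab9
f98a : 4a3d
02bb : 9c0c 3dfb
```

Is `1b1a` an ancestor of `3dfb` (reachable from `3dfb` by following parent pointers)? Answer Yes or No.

Ancestors of 3dfb (commits reachable by following parents): {1b1a, 3dfb, 81d8, b061, cc04, e9d0}.
1b1a is in that set, so it is an ancestor of 3dfb.

Yes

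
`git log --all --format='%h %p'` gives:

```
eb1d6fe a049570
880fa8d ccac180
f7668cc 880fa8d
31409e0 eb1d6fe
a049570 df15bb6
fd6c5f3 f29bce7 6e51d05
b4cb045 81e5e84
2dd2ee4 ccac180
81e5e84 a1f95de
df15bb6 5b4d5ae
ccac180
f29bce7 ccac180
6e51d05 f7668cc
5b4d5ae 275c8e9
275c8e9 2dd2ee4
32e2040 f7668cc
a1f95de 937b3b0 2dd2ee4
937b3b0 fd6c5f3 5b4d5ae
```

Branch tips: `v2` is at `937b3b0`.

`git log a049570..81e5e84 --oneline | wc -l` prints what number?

8

Reachable from 81e5e84: {275c8e9, 2dd2ee4, 5b4d5ae, 6e51d05, 81e5e84, 880fa8d, 937b3b0, a1f95de, ccac180, f29bce7, f7668cc, fd6c5f3}.
Reachable from a049570: {275c8e9, 2dd2ee4, 5b4d5ae, a049570, ccac180, df15bb6}.
In 81e5e84's history but not a049570's: {6e51d05, 81e5e84, 880fa8d, 937b3b0, a1f95de, f29bce7, f7668cc, fd6c5f3} — 8 commits.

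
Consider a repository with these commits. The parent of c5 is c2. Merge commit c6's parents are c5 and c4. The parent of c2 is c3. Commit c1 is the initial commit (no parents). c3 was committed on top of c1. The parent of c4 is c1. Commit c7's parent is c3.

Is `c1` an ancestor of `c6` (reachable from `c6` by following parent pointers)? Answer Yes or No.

Yes

Ancestors of c6 (commits reachable by following parents): {c1, c2, c3, c4, c5, c6}.
c1 is in that set, so it is an ancestor of c6.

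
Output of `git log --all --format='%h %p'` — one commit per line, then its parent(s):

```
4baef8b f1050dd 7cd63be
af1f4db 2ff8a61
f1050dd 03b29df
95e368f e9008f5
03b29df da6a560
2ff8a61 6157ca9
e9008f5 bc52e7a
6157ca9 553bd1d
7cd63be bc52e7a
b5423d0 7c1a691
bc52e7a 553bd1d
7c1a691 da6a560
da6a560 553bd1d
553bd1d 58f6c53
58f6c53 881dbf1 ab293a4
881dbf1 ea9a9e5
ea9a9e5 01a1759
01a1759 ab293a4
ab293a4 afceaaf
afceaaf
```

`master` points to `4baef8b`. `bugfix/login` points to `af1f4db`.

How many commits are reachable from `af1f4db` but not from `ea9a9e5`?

6

Reachable from af1f4db: {01a1759, 2ff8a61, 553bd1d, 58f6c53, 6157ca9, 881dbf1, ab293a4, af1f4db, afceaaf, ea9a9e5}.
Reachable from ea9a9e5: {01a1759, ab293a4, afceaaf, ea9a9e5}.
In af1f4db's history but not ea9a9e5's: {2ff8a61, 553bd1d, 58f6c53, 6157ca9, 881dbf1, af1f4db} — 6 commits.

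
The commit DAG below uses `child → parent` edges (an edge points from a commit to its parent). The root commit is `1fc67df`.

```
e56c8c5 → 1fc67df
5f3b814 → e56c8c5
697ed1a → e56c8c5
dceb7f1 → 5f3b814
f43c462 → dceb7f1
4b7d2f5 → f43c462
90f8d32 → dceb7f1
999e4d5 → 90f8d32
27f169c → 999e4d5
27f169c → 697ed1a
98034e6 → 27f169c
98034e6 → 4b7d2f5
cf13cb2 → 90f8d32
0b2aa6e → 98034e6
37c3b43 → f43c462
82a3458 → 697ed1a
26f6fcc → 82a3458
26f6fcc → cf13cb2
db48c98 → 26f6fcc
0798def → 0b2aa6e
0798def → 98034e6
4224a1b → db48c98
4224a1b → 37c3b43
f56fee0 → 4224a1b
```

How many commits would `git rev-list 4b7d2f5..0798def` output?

Reachable from 0798def: {0798def, 0b2aa6e, 1fc67df, 27f169c, 4b7d2f5, 5f3b814, 697ed1a, 90f8d32, 98034e6, 999e4d5, dceb7f1, e56c8c5, f43c462}.
Reachable from 4b7d2f5: {1fc67df, 4b7d2f5, 5f3b814, dceb7f1, e56c8c5, f43c462}.
In 0798def's history but not 4b7d2f5's: {0798def, 0b2aa6e, 27f169c, 697ed1a, 90f8d32, 98034e6, 999e4d5} — 7 commits.

7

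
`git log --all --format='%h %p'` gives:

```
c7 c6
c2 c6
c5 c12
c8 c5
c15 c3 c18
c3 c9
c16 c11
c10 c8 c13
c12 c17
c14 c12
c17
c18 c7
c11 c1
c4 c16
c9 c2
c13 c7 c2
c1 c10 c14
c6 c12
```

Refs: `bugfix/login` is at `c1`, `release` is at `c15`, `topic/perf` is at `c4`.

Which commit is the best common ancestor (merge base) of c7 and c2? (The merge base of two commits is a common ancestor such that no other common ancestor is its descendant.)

c6

Ancestors of c7: {c12, c17, c6, c7}.
Ancestors of c2: {c12, c17, c2, c6}.
Common ancestors: {c12, c17, c6}.
Among these, c6 is not an ancestor of any other common ancestor — it is the merge base.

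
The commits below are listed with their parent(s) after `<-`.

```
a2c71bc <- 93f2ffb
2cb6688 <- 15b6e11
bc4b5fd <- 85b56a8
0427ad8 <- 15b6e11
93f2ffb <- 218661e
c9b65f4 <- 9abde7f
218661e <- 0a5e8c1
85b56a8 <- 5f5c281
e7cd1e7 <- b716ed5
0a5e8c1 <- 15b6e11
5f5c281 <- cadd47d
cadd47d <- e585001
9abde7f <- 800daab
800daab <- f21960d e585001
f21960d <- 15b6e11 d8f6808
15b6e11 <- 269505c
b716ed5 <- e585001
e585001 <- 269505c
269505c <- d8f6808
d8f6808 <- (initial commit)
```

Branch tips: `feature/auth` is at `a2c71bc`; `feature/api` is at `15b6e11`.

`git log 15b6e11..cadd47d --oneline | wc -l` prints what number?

Reachable from cadd47d: {269505c, cadd47d, d8f6808, e585001}.
Reachable from 15b6e11: {15b6e11, 269505c, d8f6808}.
In cadd47d's history but not 15b6e11's: {cadd47d, e585001} — 2 commits.

2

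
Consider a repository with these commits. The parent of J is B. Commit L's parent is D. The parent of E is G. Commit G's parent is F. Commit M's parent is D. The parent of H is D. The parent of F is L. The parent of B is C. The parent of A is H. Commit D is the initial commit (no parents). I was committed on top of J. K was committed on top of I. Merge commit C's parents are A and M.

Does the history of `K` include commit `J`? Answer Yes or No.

Yes

Ancestors of K (commits reachable by following parents): {A, B, C, D, H, I, J, K, M}.
J is in that set, so it is an ancestor of K.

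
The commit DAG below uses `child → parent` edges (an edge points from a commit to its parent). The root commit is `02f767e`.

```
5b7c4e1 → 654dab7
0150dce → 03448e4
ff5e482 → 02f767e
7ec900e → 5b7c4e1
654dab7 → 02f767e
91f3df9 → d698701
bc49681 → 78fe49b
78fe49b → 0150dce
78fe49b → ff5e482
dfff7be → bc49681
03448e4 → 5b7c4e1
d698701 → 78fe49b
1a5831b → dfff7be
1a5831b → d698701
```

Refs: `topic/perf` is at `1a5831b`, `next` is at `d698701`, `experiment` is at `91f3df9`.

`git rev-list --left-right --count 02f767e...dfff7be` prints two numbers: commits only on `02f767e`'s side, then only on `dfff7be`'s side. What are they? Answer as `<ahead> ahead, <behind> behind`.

Reachable from 02f767e: {02f767e}.
Reachable from dfff7be: {0150dce, 02f767e, 03448e4, 5b7c4e1, 654dab7, 78fe49b, bc49681, dfff7be, ff5e482}.
Only in 02f767e's history (ahead): {} — 0.
Only in dfff7be's history (behind): {0150dce, 03448e4, 5b7c4e1, 654dab7, 78fe49b, bc49681, dfff7be, ff5e482} — 8.

0 ahead, 8 behind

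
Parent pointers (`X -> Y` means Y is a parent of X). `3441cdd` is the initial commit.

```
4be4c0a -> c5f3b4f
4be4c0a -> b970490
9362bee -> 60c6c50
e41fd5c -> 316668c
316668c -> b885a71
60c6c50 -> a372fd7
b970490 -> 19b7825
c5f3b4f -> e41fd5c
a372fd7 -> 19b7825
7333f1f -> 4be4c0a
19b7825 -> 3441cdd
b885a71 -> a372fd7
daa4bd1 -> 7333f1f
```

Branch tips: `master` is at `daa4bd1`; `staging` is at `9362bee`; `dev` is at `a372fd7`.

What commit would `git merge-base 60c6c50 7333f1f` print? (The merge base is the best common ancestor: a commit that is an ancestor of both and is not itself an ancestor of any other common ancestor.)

Ancestors of 60c6c50: {19b7825, 3441cdd, 60c6c50, a372fd7}.
Ancestors of 7333f1f: {19b7825, 316668c, 3441cdd, 4be4c0a, 7333f1f, a372fd7, b885a71, b970490, c5f3b4f, e41fd5c}.
Common ancestors: {19b7825, 3441cdd, a372fd7}.
Among these, a372fd7 is not an ancestor of any other common ancestor — it is the merge base.

a372fd7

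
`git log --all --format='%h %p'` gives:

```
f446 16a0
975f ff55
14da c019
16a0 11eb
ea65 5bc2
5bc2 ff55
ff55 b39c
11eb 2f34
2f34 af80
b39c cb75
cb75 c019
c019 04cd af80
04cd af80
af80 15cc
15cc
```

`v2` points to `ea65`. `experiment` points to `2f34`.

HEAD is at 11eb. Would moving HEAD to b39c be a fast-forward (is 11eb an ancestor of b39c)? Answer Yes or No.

A fast-forward from 11eb to b39c is possible iff 11eb is an ancestor of b39c.
Ancestors of b39c: {04cd, 15cc, af80, b39c, c019, cb75}.
11eb is not among them, so fast-forward is not possible.

No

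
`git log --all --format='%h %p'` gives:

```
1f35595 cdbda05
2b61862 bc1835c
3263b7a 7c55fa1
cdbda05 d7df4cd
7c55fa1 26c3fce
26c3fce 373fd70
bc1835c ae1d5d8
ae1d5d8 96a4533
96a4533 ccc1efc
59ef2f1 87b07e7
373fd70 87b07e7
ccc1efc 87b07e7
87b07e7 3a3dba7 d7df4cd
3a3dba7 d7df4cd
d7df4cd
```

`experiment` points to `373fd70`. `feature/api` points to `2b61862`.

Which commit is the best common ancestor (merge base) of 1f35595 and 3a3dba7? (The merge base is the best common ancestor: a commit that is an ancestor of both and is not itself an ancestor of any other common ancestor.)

Ancestors of 1f35595: {1f35595, cdbda05, d7df4cd}.
Ancestors of 3a3dba7: {3a3dba7, d7df4cd}.
Common ancestors: {d7df4cd}.
The only common ancestor is d7df4cd, so it is the merge base.

d7df4cd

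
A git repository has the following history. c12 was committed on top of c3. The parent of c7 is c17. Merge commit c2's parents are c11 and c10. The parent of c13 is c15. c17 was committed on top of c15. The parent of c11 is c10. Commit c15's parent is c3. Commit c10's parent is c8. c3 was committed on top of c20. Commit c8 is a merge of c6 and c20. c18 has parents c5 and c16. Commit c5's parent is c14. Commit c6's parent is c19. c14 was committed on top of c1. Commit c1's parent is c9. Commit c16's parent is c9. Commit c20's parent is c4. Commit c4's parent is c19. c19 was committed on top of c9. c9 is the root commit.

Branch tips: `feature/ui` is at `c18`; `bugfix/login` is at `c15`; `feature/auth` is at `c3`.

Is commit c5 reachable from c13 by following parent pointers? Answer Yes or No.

Ancestors of c13: {c13, c15, c19, c20, c3, c4, c9}.
c5 is not in that set, so it is not an ancestor of c13.

No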